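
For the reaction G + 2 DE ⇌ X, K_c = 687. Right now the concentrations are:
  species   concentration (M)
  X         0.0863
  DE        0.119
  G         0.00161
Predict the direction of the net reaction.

Q_c = [X] / ([G]·[DE]²) = (0.0863) / ((0.00161)·(0.119)²) = 3790
Q_c = 3790 > K_c = 687, so the reverse reaction proceeds.

reverse (toward reactants)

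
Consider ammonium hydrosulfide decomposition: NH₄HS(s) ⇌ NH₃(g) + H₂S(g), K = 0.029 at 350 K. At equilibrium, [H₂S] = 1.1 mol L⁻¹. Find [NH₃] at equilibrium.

(NH₄HS is a pure solid — omitted from K.)
At equilibrium, K = [NH₃]·[H₂S] = 0.029.
([NH₃])·(1.1) = 0.029
[NH₃] = 0.0264 = 0.026 mol L⁻¹

[NH₃] = 0.026 mol L⁻¹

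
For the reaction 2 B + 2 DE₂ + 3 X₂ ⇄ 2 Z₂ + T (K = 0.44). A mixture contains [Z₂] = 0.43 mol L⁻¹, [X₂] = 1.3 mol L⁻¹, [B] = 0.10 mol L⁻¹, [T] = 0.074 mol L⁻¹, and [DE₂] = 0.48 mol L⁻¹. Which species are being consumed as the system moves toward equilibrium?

Q = [Z₂]²·[T] / ([B]²·[DE₂]²·[X₂]³) = (0.43)²·(0.074) / ((0.10)²·(0.48)²·(1.3)³) = 2.7
Q = 2.7 > K = 0.44: net reverse reaction.

Z₂, T (products)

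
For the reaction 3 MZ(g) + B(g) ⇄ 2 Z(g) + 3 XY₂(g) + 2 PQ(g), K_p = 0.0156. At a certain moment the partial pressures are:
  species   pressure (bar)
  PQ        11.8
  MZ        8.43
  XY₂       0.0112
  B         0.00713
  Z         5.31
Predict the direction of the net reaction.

forward (toward products)

Q_p = P(Z)²·P(XY₂)³·P(PQ)² / (P(MZ)³·P(B)) = (5.31)²·(0.0112)³·(11.8)² / ((8.43)³·(0.00713)) = 0.00129
Q_p = 0.00129 < K_p = 0.0156, so the forward reaction proceeds.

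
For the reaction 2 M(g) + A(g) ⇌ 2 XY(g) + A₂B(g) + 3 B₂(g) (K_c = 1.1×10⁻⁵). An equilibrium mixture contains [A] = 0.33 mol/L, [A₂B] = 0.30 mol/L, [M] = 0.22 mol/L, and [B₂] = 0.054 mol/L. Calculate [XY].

At equilibrium, K_c = [XY]²·[A₂B]·[B₂]³ / ([M]²·[A]) = 1.1×10⁻⁵.
([XY])²·(0.30)·(0.054)³ / ((0.22)²·(0.33)) = 1.1×10⁻⁵
[XY]² = 0.00372 ⇒ [XY] = 0.061 mol/L

[XY] = 0.061 mol/L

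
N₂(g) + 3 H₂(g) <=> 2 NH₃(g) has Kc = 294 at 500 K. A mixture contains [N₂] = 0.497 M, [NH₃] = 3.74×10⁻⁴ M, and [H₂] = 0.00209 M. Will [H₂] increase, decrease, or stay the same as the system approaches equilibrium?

decrease

Qc = [NH₃]² / ([N₂]·[H₂]³) = (3.74×10⁻⁴)² / ((0.497)·(0.00209)³) = 30.8
Qc = 30.8 < Kc = 294: net forward reaction.
H₂ is a reactant, so it decreases.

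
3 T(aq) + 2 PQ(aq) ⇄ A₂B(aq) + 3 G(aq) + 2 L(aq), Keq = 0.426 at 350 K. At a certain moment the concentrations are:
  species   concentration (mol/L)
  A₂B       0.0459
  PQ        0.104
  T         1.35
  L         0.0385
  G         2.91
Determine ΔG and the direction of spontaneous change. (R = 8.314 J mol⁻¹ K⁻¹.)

ΔG = -5.56 kJ/mol; the forward reaction is spontaneous

Q = [A₂B]·[G]³·[L]² / ([T]³·[PQ]²) = (0.0459)·(2.91)³·(0.0385)² / ((1.35)³·(0.104)²) = 0.0630
ΔG = RT ln(Q/Keq) = (8.314 J mol⁻¹ K⁻¹)(350 K) × ln(0.0630/0.426)
   = (2.910 kJ/mol)(-1.911) = -5.56 kJ/mol
ΔG < 0, so the forward reaction is spontaneous (proceeds forward).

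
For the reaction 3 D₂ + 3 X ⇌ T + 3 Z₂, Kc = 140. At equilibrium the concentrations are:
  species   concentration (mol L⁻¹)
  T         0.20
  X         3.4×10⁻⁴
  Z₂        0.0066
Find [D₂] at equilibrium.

At equilibrium, Kc = [T]·[Z₂]³ / ([D₂]³·[X]³) = 140.
(0.20)·(0.0066)³ / (([D₂])³·(3.4×10⁻⁴)³) = 140
[D₂]³ = 10.4 ⇒ [D₂] = 2.2 mol L⁻¹

[D₂] = 2.2 mol L⁻¹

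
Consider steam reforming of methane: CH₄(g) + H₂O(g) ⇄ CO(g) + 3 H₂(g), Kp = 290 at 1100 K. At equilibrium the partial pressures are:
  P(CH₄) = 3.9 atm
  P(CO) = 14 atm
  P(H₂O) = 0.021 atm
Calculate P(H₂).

P(H₂) = 1.2 atm

At equilibrium, Kp = P(CO)·P(H₂)³ / (P(CH₄)·P(H₂O)) = 290.
(14)·(P(H₂))³ / ((3.9)·(0.021)) = 290
P(H₂)³ = 1.70 ⇒ P(H₂) = 1.2 atm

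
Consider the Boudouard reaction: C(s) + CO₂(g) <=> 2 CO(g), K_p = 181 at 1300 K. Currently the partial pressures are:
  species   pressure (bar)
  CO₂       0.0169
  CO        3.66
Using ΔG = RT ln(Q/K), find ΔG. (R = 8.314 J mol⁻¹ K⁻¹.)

(C is a pure solid — omitted from Q_p.)
Q_p = P(CO)² / P(CO₂) = (3.66)² / (0.0169) = 793
ΔG = RT ln(Q_p/K_p) = (8.314 J mol⁻¹ K⁻¹)(1300 K) × ln(793/181)
   = (10.81 kJ/mol)(1.477) = 16.0 kJ/mol
ΔG > 0, so the forward reaction is non-spontaneous (proceeds in reverse).

ΔG = 16.0 kJ/mol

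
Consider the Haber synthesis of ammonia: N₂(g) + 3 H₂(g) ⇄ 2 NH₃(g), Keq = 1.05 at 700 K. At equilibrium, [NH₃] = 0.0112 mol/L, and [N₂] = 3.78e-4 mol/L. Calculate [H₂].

[H₂] = 0.681 mol/L

At equilibrium, Keq = [NH₃]² / ([N₂]·[H₂]³) = 1.05.
(0.0112)² / ((3.78e-4)·([H₂])³) = 1.05
[H₂]³ = 0.316 ⇒ [H₂] = 0.681 mol/L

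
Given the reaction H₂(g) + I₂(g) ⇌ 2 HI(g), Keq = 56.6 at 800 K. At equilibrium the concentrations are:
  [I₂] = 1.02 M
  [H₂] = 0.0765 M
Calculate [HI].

At equilibrium, Keq = [HI]² / ([H₂]·[I₂]) = 56.6.
([HI])² / ((0.0765)·(1.02)) = 56.6
[HI]² = 4.42 ⇒ [HI] = 2.10 M

[HI] = 2.10 M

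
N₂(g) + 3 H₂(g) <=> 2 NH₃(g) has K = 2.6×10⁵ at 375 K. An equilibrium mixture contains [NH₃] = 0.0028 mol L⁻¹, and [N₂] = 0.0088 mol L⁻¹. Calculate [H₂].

At equilibrium, K = [NH₃]² / ([N₂]·[H₂]³) = 2.6×10⁵.
(0.0028)² / ((0.0088)·([H₂])³) = 2.6×10⁵
[H₂]³ = 3.43×10⁻⁹ ⇒ [H₂] = 0.0015 mol L⁻¹

[H₂] = 0.0015 mol L⁻¹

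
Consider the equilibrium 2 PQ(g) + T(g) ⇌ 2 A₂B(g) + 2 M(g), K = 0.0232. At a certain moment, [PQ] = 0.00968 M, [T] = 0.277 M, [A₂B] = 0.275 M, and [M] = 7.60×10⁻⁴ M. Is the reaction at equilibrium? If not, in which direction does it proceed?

Q = [A₂B]²·[M]² / ([PQ]²·[T]) = (0.275)²·(7.60×10⁻⁴)² / ((0.00968)²·(0.277)) = 0.00168
Q = 0.00168 < K = 0.0232, so the forward reaction proceeds.

to the right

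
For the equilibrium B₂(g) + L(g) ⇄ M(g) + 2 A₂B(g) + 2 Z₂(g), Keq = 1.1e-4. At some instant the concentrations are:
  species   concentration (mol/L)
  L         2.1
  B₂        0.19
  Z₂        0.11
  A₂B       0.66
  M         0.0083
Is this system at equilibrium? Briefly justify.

yes, at equilibrium

Q = [M]·[A₂B]²·[Z₂]² / ([B₂]·[L]) = (0.0083)·(0.66)²·(0.11)² / ((0.19)·(2.1)) = 1.1e-4
Q = 1.1e-4 = Keq; the system is at equilibrium.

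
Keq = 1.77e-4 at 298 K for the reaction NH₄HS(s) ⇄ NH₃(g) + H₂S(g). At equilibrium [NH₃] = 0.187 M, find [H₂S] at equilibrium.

(NH₄HS is a pure solid — omitted from Keq.)
At equilibrium, Keq = [NH₃]·[H₂S] = 1.77e-4.
(0.187)·([H₂S]) = 1.77e-4
[H₂S] = 9.47e-4 M

[H₂S] = 9.47e-4 M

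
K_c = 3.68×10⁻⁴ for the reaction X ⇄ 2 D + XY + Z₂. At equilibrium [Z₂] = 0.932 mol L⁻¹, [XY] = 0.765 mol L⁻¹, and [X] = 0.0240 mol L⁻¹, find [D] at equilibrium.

[D] = 0.00352 mol L⁻¹

At equilibrium, K_c = [D]²·[XY]·[Z₂] / [X] = 3.68×10⁻⁴.
([D])²·(0.765)·(0.932) / (0.0240) = 3.68×10⁻⁴
[D]² = 1.24×10⁻⁵ ⇒ [D] = 0.00352 mol L⁻¹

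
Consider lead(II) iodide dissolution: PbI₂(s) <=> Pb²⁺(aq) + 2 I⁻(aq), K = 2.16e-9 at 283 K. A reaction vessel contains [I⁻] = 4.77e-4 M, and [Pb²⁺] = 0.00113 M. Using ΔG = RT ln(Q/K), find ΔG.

ΔG = -5.01 kJ/mol

(PbI₂ is a pure solid — omitted from Q.)
Q = [Pb²⁺]·[I⁻]² = (0.00113)·(4.77e-4)² = 2.57e-10
ΔG = RT ln(Q/K) = (8.314 J mol⁻¹ K⁻¹)(283 K) × ln(2.57e-10/2.16e-9)
   = (2.353 kJ/mol)(-2.129) = -5.01 kJ/mol
ΔG < 0, so the forward reaction is spontaneous (proceeds forward).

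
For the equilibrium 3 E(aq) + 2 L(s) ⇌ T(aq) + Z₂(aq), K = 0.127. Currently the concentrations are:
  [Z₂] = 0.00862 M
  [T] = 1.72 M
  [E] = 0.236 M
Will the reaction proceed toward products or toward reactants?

(L is a pure solid — omitted from Q.)
Q = [T]·[Z₂] / [E]³ = (1.72)·(0.00862) / (0.236)³ = 1.13
Q = 1.13 > K = 0.127, so the reverse reaction proceeds.

to the left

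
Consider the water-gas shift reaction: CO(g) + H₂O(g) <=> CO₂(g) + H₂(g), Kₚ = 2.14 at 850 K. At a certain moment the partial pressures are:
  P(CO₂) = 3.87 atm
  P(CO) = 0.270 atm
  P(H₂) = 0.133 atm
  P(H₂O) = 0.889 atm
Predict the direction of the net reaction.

neither direction; the system is at equilibrium

Qₚ = P(CO₂)·P(H₂) / (P(CO)·P(H₂O)) = (3.87)·(0.133) / ((0.270)·(0.889)) = 2.14
Qₚ = 2.14 = Kₚ, so the system is already at equilibrium.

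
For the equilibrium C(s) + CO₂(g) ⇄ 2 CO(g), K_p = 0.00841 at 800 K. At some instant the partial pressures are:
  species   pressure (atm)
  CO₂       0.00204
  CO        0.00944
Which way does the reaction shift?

reverse (toward reactants)

(C is a pure solid — omitted from Q_p.)
Q_p = P(CO)² / P(CO₂) = (0.00944)² / (0.00204) = 0.0437
Q_p = 0.0437 > K_p = 0.00841, so the reverse reaction proceeds.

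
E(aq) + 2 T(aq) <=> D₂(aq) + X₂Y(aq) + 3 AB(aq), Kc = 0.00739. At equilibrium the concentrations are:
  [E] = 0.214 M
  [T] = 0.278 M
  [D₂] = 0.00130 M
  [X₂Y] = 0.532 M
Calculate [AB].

At equilibrium, Kc = [D₂]·[X₂Y]·[AB]³ / ([E]·[T]²) = 0.00739.
(0.00130)·(0.532)·([AB])³ / ((0.214)·(0.278)²) = 0.00739
[AB]³ = 0.177 ⇒ [AB] = 0.561 M

[AB] = 0.561 M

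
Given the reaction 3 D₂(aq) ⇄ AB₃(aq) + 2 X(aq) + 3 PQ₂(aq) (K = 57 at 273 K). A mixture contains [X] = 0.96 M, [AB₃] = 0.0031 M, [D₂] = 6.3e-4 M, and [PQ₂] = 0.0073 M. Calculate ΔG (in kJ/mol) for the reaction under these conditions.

Q = [AB₃]·[X]²·[PQ₂]³ / [D₂]³ = (0.0031)·(0.96)²·(0.0073)³ / (6.3e-4)³ = 4.44
ΔG = RT ln(Q/K) = (8.314 J mol⁻¹ K⁻¹)(273 K) × ln(4.44/57)
   = (2.270 kJ/mol)(-2.552) = -5.79 kJ/mol
ΔG < 0, so the forward reaction is spontaneous (proceeds forward).

ΔG = -5.79 kJ/mol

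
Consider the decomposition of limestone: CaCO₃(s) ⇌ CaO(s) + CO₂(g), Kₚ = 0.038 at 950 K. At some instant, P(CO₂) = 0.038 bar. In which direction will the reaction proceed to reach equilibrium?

neither direction; the system is at equilibrium

(CaCO₃, CaO are pure solids — omitted from Qₚ.)
Qₚ = P(CO₂) = 0.038
Qₚ = 0.038 = Kₚ, so the system is already at equilibrium.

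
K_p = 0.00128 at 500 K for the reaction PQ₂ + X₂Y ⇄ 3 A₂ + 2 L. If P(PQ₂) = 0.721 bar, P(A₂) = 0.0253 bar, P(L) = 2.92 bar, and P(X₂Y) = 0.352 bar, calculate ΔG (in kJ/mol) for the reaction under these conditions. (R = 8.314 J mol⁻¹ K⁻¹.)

ΔG = -3.56 kJ/mol

Q_p = P(A₂)³·P(L)² / (P(PQ₂)·P(X₂Y)) = (0.0253)³·(2.92)² / ((0.721)·(0.352)) = 5.44e-4
ΔG = RT ln(Q_p/K_p) = (8.314 J mol⁻¹ K⁻¹)(500 K) × ln(5.44e-4/0.00128)
   = (4.157 kJ/mol)(-0.8557) = -3.56 kJ/mol
ΔG < 0, so the forward reaction is spontaneous (proceeds forward).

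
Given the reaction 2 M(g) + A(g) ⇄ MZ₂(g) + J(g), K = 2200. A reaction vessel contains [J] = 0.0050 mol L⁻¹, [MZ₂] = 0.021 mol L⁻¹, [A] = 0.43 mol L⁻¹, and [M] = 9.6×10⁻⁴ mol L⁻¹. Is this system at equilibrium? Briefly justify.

Q = [MZ₂]·[J] / ([M]²·[A]) = (0.021)·(0.0050) / ((9.6×10⁻⁴)²·(0.43)) = 260
Q = 260 < K = 2200: net forward reaction.

no; Q < K, reaction proceeds forward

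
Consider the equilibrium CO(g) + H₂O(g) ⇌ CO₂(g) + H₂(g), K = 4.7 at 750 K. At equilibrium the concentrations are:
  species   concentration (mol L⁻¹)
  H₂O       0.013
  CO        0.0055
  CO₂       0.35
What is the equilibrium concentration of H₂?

[H₂] = 9.6×10⁻⁴ mol L⁻¹

At equilibrium, K = [CO₂]·[H₂] / ([CO]·[H₂O]) = 4.7.
(0.35)·([H₂]) / ((0.0055)·(0.013)) = 4.7
[H₂] = 9.60×10⁻⁴ = 9.6×10⁻⁴ mol L⁻¹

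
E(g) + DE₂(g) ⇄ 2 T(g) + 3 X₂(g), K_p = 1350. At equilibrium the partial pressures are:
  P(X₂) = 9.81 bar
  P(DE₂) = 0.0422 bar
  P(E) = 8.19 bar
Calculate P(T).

P(T) = 0.703 bar

At equilibrium, K_p = P(T)²·P(X₂)³ / (P(E)·P(DE₂)) = 1350.
(P(T))²·(9.81)³ / ((8.19)·(0.0422)) = 1350
P(T)² = 0.494 ⇒ P(T) = 0.703 bar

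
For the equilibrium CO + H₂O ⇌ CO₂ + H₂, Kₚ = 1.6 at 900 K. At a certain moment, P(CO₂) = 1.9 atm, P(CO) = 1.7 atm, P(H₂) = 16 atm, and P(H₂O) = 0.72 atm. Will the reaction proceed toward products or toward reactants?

reverse (toward reactants)

Qₚ = P(CO₂)·P(H₂) / (P(CO)·P(H₂O)) = (1.9)·(16) / ((1.7)·(0.72)) = 25
Qₚ = 25 > Kₚ = 1.6, so the reverse reaction proceeds.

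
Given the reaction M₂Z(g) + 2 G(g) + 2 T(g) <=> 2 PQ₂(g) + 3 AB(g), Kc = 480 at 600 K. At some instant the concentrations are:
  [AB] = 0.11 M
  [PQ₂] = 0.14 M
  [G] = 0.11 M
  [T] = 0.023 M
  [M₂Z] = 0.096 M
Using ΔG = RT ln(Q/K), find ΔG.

ΔG = -12.1 kJ/mol

Qc = [PQ₂]²·[AB]³ / ([M₂Z]·[G]²·[T]²) = (0.14)²·(0.11)³ / ((0.096)·(0.11)²·(0.023)²) = 42.5
ΔG = RT ln(Qc/Kc) = (8.314 J mol⁻¹ K⁻¹)(600 K) × ln(42.5/480)
   = (4.988 kJ/mol)(-2.424) = -12.1 kJ/mol
ΔG < 0, so the forward reaction is spontaneous (proceeds forward).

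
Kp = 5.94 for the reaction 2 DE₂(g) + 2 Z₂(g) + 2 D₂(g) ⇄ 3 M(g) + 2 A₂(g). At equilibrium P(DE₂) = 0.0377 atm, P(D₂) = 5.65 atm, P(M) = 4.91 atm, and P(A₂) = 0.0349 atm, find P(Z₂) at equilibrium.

P(Z₂) = 0.731 atm

At equilibrium, Kp = P(M)³·P(A₂)² / (P(DE₂)²·P(Z₂)²·P(D₂)²) = 5.94.
(4.91)³·(0.0349)² / ((0.0377)²·(P(Z₂))²·(5.65)²) = 5.94
P(Z₂)² = 0.535 ⇒ P(Z₂) = 0.731 atm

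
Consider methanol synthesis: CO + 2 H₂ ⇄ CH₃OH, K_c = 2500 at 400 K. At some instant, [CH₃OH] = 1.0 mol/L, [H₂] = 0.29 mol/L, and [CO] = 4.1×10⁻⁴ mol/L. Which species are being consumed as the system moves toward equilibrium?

Q_c = [CH₃OH] / ([CO]·[H₂]²) = (1.0) / ((4.1×10⁻⁴)·(0.29)²) = 29000
Q_c = 29000 > K_c = 2500: net reverse reaction.

CH₃OH (products)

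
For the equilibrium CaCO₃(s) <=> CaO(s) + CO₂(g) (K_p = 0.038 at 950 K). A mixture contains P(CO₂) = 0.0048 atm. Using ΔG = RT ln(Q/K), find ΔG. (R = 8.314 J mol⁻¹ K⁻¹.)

ΔG = -16.3 kJ/mol

(CaCO₃, CaO are pure solids — omitted from Q_p.)
Q_p = P(CO₂) = 0.00480
ΔG = RT ln(Q_p/K_p) = (8.314 J mol⁻¹ K⁻¹)(950 K) × ln(0.00480/0.038)
   = (7.898 kJ/mol)(-2.069) = -16.3 kJ/mol
ΔG < 0, so the forward reaction is spontaneous (proceeds forward).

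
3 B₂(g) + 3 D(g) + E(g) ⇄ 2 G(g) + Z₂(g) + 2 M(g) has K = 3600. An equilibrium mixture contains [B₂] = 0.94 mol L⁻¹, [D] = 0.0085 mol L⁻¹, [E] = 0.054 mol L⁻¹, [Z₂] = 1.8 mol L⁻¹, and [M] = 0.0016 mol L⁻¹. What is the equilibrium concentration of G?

[G] = 4.6 mol L⁻¹

At equilibrium, K = [G]²·[Z₂]·[M]² / ([B₂]³·[D]³·[E]) = 3600.
([G])²·(1.8)·(0.0016)² / ((0.94)³·(0.0085)³·(0.054)) = 3600
[G]² = 21.5 ⇒ [G] = 4.6 mol L⁻¹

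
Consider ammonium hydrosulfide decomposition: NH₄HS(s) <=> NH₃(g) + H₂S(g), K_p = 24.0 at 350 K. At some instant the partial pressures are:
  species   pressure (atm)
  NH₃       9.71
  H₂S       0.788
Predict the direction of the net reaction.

in the forward direction

(NH₄HS is a pure solid — omitted from Q_p.)
Q_p = P(NH₃)·P(H₂S) = (9.71)·(0.788) = 7.65
Q_p = 7.65 < K_p = 24.0, so the forward reaction proceeds.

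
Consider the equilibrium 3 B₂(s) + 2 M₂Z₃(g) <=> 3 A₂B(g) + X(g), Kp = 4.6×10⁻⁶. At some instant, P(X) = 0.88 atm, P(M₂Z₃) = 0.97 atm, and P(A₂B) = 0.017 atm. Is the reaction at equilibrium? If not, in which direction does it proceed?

no net change (already at equilibrium)

(B₂ is a pure solid — omitted from Qp.)
Qp = P(A₂B)³·P(X) / P(M₂Z₃)² = (0.017)³·(0.88) / (0.97)² = 4.6×10⁻⁶
Qp = 4.6×10⁻⁶ = Kp, so the system is already at equilibrium.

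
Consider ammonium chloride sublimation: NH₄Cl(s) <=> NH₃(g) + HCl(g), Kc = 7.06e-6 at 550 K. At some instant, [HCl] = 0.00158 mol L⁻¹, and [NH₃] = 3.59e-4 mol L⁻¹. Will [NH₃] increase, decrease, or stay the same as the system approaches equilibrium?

increase

(NH₄Cl is a pure solid — omitted from Qc.)
Qc = [NH₃]·[HCl] = (3.59e-4)·(0.00158) = 5.67e-7
Qc = 5.67e-7 < Kc = 7.06e-6: net forward reaction.
NH₃ is a product, so it increases.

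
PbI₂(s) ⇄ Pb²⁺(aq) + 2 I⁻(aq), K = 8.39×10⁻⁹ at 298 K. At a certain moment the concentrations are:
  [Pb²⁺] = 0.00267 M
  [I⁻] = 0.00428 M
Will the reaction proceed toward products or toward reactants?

reverse (toward reactants)

(PbI₂ is a pure solid — omitted from Q.)
Q = [Pb²⁺]·[I⁻]² = (0.00267)·(0.00428)² = 4.89×10⁻⁸
Q = 4.89×10⁻⁸ > K = 8.39×10⁻⁹, so the reverse reaction proceeds.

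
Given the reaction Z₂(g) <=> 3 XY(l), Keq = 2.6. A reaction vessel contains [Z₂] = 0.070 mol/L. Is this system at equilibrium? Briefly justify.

no; Q > K, reaction proceeds in reverse

(XY is a pure liquid — omitted from Q.)
Q = 1 / [Z₂] = 1 / (0.070) = 14
Q = 14 > Keq = 2.6: net reverse reaction.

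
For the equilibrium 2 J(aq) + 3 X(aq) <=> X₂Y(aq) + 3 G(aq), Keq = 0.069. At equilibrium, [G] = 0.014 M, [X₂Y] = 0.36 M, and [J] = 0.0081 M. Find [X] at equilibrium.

At equilibrium, Keq = [X₂Y]·[G]³ / ([J]²·[X]³) = 0.069.
(0.36)·(0.014)³ / ((0.0081)²·([X])³) = 0.069
[X]³ = 0.218 ⇒ [X] = 0.60 M

[X] = 0.60 M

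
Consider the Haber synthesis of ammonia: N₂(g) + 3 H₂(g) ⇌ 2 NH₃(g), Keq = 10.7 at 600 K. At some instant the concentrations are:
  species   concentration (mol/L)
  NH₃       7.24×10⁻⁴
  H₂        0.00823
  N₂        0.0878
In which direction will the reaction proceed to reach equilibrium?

Q = [NH₃]² / ([N₂]·[H₂]³) = (7.24×10⁻⁴)² / ((0.0878)·(0.00823)³) = 10.7
Q = 10.7 = Keq, so the system is already at equilibrium.

at equilibrium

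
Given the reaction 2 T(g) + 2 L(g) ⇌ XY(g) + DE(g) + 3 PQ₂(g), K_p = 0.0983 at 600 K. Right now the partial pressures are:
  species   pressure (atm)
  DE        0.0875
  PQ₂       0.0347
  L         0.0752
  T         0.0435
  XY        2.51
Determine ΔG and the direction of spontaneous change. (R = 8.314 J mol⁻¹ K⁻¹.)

ΔG = 10.8 kJ/mol; the forward reaction is non-spontaneous

Q_p = P(XY)·P(DE)·P(PQ₂)³ / (P(T)²·P(L)²) = (2.51)·(0.0875)·(0.0347)³ / ((0.0435)²·(0.0752)²) = 0.858
ΔG = RT ln(Q_p/K_p) = (8.314 J mol⁻¹ K⁻¹)(600 K) × ln(0.858/0.0983)
   = (4.988 kJ/mol)(2.167) = 10.8 kJ/mol
ΔG > 0, so the forward reaction is non-spontaneous (proceeds in reverse).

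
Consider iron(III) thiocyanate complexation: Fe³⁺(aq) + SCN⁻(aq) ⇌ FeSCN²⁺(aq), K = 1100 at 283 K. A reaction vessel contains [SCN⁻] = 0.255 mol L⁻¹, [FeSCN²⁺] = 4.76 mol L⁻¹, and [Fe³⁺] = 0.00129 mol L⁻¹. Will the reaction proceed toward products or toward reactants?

toward reactants

Q = [FeSCN²⁺] / ([Fe³⁺]·[SCN⁻]) = (4.76) / ((0.00129)·(0.255)) = 14500
Q = 14500 > K = 1100, so the reverse reaction proceeds.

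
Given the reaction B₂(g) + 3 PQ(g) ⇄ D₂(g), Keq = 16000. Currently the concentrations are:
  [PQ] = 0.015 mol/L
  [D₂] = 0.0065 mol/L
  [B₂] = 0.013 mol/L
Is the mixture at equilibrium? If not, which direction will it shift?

no; Q > K, reaction proceeds in reverse

Q = [D₂] / ([B₂]·[PQ]³) = (0.0065) / ((0.013)·(0.015)³) = 1.5×10⁵
Q = 1.5×10⁵ > Keq = 16000: net reverse reaction.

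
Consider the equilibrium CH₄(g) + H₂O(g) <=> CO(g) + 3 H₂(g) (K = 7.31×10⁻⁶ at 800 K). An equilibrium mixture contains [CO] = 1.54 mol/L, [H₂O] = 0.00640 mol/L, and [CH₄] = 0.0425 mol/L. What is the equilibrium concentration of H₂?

[H₂] = 0.00109 mol/L

At equilibrium, K = [CO]·[H₂]³ / ([CH₄]·[H₂O]) = 7.31×10⁻⁶.
(1.54)·([H₂])³ / ((0.0425)·(0.00640)) = 7.31×10⁻⁶
[H₂]³ = 1.29×10⁻⁹ ⇒ [H₂] = 0.00109 mol/L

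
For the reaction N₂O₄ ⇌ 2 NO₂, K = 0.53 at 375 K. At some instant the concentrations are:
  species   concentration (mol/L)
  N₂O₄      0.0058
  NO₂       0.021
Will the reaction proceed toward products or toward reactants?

Q = [NO₂]² / [N₂O₄] = (0.021)² / (0.0058) = 0.076
Q = 0.076 < K = 0.53, so the forward reaction proceeds.

in the forward direction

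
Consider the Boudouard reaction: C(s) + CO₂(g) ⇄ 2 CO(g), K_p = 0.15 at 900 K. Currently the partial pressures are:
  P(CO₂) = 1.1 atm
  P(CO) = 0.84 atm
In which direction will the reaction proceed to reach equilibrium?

in the reverse direction

(C is a pure solid — omitted from Q_p.)
Q_p = P(CO)² / P(CO₂) = (0.84)² / (1.1) = 0.64
Q_p = 0.64 > K_p = 0.15, so the reverse reaction proceeds.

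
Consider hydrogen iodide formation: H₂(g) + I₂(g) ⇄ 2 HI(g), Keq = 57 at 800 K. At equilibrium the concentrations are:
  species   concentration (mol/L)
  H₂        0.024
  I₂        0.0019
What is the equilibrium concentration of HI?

[HI] = 0.051 mol/L

At equilibrium, Keq = [HI]² / ([H₂]·[I₂]) = 57.
([HI])² / ((0.024)·(0.0019)) = 57
[HI]² = 0.00260 ⇒ [HI] = 0.051 mol/L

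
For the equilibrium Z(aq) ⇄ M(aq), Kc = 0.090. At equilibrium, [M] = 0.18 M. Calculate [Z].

At equilibrium, Kc = [M] / [Z] = 0.090.
(0.18) / ([Z]) = 0.090
[Z] = 2.00 = 2.0 M

[Z] = 2.0 M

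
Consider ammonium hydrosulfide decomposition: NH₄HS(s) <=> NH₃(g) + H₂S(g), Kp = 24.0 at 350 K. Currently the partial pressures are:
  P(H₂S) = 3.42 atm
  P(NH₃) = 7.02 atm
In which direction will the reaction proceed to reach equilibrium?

(NH₄HS is a pure solid — omitted from Qp.)
Qp = P(NH₃)·P(H₂S) = (7.02)·(3.42) = 24.0
Qp = 24.0 = Kp, so the system is already at equilibrium.

at equilibrium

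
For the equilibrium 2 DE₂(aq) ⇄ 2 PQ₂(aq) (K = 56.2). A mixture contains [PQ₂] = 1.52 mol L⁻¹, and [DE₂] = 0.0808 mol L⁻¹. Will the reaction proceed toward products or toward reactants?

Q = [PQ₂]² / [DE₂]² = (1.52)² / (0.0808)² = 354
Q = 354 > K = 56.2, so the reverse reaction proceeds.

in the reverse direction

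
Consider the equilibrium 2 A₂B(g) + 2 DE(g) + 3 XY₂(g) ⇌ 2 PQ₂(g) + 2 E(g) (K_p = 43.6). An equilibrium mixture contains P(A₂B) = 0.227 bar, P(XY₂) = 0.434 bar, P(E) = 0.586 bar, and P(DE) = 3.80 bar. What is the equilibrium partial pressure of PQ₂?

At equilibrium, K_p = P(PQ₂)²·P(E)² / (P(A₂B)²·P(DE)²·P(XY₂)³) = 43.6.
(P(PQ₂))²·(0.586)² / ((0.227)²·(3.80)²·(0.434)³) = 43.6
P(PQ₂)² = 7.72 ⇒ P(PQ₂) = 2.78 bar

P(PQ₂) = 2.78 bar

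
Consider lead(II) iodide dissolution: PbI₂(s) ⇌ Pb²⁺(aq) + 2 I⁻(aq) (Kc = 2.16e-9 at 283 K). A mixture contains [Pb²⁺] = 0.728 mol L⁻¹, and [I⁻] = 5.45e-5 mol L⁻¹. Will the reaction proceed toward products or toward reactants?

neither direction; the system is at equilibrium

(PbI₂ is a pure solid — omitted from Qc.)
Qc = [Pb²⁺]·[I⁻]² = (0.728)·(5.45e-5)² = 2.16e-9
Qc = 2.16e-9 = Kc, so the system is already at equilibrium.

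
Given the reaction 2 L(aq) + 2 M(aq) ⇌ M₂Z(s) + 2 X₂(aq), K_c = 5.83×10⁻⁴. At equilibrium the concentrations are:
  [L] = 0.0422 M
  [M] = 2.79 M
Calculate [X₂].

(M₂Z is a pure solid — omitted from K_c.)
At equilibrium, K_c = [X₂]² / ([L]²·[M]²) = 5.83×10⁻⁴.
([X₂])² / ((0.0422)²·(2.79)²) = 5.83×10⁻⁴
[X₂]² = 8.08×10⁻⁶ ⇒ [X₂] = 0.00284 M

[X₂] = 0.00284 M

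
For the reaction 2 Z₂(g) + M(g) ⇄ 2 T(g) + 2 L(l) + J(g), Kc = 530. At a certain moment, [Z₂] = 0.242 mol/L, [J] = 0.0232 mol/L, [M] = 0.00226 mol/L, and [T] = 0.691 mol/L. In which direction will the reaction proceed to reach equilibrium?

toward products

(L is a pure liquid — omitted from Qc.)
Qc = [T]²·[J] / ([Z₂]²·[M]) = (0.691)²·(0.0232) / ((0.242)²·(0.00226)) = 83.7
Qc = 83.7 < Kc = 530, so the forward reaction proceeds.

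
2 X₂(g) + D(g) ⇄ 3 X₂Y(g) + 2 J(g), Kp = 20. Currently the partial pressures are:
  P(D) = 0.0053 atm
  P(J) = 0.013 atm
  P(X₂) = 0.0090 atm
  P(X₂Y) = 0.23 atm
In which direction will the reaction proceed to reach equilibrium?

Qp = P(X₂Y)³·P(J)² / (P(X₂)²·P(D)) = (0.23)³·(0.013)² / ((0.0090)²·(0.0053)) = 4.8
Qp = 4.8 < Kp = 20, so the forward reaction proceeds.

to the right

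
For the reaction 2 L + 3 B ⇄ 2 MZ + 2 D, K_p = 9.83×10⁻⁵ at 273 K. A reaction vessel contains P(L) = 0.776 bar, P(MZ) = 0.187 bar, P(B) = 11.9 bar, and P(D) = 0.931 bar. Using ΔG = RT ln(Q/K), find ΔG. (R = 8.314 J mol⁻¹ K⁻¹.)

ΔG = -2.70 kJ/mol

Q_p = P(MZ)²·P(D)² / (P(L)²·P(B)³) = (0.187)²·(0.931)² / ((0.776)²·(11.9)³) = 2.99×10⁻⁵
ΔG = RT ln(Q_p/K_p) = (8.314 J mol⁻¹ K⁻¹)(273 K) × ln(2.99×10⁻⁵/9.83×10⁻⁵)
   = (2.270 kJ/mol)(-1.190) = -2.70 kJ/mol
ΔG < 0, so the forward reaction is spontaneous (proceeds forward).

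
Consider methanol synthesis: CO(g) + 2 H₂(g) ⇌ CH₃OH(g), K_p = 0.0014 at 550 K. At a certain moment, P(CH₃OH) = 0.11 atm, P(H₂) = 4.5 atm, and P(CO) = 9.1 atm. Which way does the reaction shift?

to the right

Q_p = P(CH₃OH) / (P(CO)·P(H₂)²) = (0.11) / ((9.1)·(4.5)²) = 6.0×10⁻⁴
Q_p = 6.0×10⁻⁴ < K_p = 0.0014, so the forward reaction proceeds.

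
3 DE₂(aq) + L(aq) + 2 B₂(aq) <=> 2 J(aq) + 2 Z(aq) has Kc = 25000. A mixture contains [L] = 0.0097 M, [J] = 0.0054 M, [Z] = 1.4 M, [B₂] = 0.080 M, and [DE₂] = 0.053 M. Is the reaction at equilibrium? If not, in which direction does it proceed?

Qc = [J]²·[Z]² / ([DE₂]³·[L]·[B₂]²) = (0.0054)²·(1.4)² / ((0.053)³·(0.0097)·(0.080)²) = 6200
Qc = 6200 < Kc = 25000, so the forward reaction proceeds.

toward products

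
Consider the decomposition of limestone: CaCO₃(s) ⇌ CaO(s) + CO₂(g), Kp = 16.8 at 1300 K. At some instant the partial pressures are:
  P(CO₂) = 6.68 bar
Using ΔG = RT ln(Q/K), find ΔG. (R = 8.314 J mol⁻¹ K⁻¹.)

ΔG = -9.97 kJ/mol

(CaCO₃, CaO are pure solids — omitted from Qp.)
Qp = P(CO₂) = 6.68
ΔG = RT ln(Qp/Kp) = (8.314 J mol⁻¹ K⁻¹)(1300 K) × ln(6.68/16.8)
   = (10.81 kJ/mol)(-0.9223) = -9.97 kJ/mol
ΔG < 0, so the forward reaction is spontaneous (proceeds forward).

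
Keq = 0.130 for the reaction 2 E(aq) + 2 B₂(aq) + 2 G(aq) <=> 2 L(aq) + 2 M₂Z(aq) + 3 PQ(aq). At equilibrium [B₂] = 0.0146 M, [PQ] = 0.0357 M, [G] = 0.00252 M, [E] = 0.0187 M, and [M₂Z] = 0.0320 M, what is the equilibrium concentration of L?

[L] = 0.00115 M

At equilibrium, Keq = [L]²·[M₂Z]²·[PQ]³ / ([E]²·[B₂]²·[G]²) = 0.130.
([L])²·(0.0320)²·(0.0357)³ / ((0.0187)²·(0.0146)²·(0.00252)²) = 0.130
[L]² = 1.32×10⁻⁶ ⇒ [L] = 0.00115 M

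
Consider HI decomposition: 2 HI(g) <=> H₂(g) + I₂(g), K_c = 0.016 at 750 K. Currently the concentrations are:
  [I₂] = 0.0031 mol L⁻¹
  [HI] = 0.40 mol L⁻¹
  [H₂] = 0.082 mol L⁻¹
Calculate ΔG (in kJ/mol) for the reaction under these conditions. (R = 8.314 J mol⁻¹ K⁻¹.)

ΔG = -14.4 kJ/mol

Q_c = [H₂]·[I₂] / [HI]² = (0.082)·(0.0031) / (0.40)² = 0.00159
ΔG = RT ln(Q_c/K_c) = (8.314 J mol⁻¹ K⁻¹)(750 K) × ln(0.00159/0.016)
   = (6.236 kJ/mol)(-2.309) = -14.4 kJ/mol
ΔG < 0, so the forward reaction is spontaneous (proceeds forward).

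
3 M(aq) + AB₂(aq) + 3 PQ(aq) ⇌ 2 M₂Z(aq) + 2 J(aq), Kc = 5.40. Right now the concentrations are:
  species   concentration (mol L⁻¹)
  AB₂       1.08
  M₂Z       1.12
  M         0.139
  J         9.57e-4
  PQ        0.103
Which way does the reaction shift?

to the right

Qc = [M₂Z]²·[J]² / ([M]³·[AB₂]·[PQ]³) = (1.12)²·(9.57e-4)² / ((0.139)³·(1.08)·(0.103)³) = 0.362
Qc = 0.362 < Kc = 5.40, so the forward reaction proceeds.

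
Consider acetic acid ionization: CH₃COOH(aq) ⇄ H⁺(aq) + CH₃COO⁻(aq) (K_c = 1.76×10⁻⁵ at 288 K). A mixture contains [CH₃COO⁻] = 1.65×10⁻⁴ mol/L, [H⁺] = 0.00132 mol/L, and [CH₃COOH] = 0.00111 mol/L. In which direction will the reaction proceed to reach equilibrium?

Q_c = [H⁺]·[CH₃COO⁻] / [CH₃COOH] = (0.00132)·(1.65×10⁻⁴) / (0.00111) = 1.96×10⁻⁴
Q_c = 1.96×10⁻⁴ > K_c = 1.76×10⁻⁵, so the reverse reaction proceeds.

reverse (toward reactants)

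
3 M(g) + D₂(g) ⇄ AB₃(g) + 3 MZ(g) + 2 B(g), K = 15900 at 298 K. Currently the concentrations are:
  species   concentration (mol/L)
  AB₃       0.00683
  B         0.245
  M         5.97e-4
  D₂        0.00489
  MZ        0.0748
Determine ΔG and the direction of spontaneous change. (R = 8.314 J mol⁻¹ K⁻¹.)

ΔG = 5.80 kJ/mol; the forward reaction is non-spontaneous

Q = [AB₃]·[MZ]³·[B]² / ([M]³·[D₂]) = (0.00683)·(0.0748)³·(0.245)² / ((5.97e-4)³·(0.00489)) = 1.65e5
ΔG = RT ln(Q/K) = (8.314 J mol⁻¹ K⁻¹)(298 K) × ln(1.65e5/15900)
   = (2.478 kJ/mol)(2.340) = 5.80 kJ/mol
ΔG > 0, so the forward reaction is non-spontaneous (proceeds in reverse).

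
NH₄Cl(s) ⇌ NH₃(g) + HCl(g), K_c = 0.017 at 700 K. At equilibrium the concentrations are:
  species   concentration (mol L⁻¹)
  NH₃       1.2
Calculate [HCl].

(NH₄Cl is a pure solid — omitted from K_c.)
At equilibrium, K_c = [NH₃]·[HCl] = 0.017.
(1.2)·([HCl]) = 0.017
[HCl] = 0.0142 = 0.014 mol L⁻¹

[HCl] = 0.014 mol L⁻¹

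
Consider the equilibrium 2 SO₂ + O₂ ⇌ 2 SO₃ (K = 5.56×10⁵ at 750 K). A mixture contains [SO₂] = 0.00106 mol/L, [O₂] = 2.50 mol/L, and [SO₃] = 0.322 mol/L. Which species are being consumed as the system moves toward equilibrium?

Q = [SO₃]² / ([SO₂]²·[O₂]) = (0.322)² / ((0.00106)²·(2.50)) = 36900
Q = 36900 < K = 5.56×10⁵: net forward reaction.

SO₂, O₂ (reactants)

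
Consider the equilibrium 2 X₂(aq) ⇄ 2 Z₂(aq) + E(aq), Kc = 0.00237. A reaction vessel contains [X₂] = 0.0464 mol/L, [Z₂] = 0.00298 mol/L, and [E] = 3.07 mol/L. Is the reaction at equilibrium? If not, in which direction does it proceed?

Qc = [Z₂]²·[E] / [X₂]² = (0.00298)²·(3.07) / (0.0464)² = 0.0127
Qc = 0.0127 > Kc = 0.00237, so the reverse reaction proceeds.

to the left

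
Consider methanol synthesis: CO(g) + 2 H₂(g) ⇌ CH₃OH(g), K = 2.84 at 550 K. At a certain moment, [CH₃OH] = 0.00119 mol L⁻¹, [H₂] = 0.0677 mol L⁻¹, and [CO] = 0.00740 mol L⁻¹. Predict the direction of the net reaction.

Q = [CH₃OH] / ([CO]·[H₂]²) = (0.00119) / ((0.00740)·(0.0677)²) = 35.1
Q = 35.1 > K = 2.84, so the reverse reaction proceeds.

toward reactants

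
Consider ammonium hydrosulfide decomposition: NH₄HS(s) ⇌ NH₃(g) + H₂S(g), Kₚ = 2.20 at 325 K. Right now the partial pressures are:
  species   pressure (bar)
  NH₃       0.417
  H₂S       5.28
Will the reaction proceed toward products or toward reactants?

(NH₄HS is a pure solid — omitted from Qₚ.)
Qₚ = P(NH₃)·P(H₂S) = (0.417)·(5.28) = 2.20
Qₚ = 2.20 = Kₚ, so the system is already at equilibrium.

at equilibrium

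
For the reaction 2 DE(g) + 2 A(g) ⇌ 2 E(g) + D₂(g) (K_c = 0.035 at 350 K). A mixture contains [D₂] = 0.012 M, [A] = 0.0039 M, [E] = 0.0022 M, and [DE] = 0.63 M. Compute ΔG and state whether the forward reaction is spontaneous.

ΔG = -3.76 kJ/mol; the forward reaction is spontaneous

Q_c = [E]²·[D₂] / ([DE]²·[A]²) = (0.0022)²·(0.012) / ((0.63)²·(0.0039)²) = 0.00962
ΔG = RT ln(Q_c/K_c) = (8.314 J mol⁻¹ K⁻¹)(350 K) × ln(0.00962/0.035)
   = (2.910 kJ/mol)(-1.292) = -3.76 kJ/mol
ΔG < 0, so the forward reaction is spontaneous (proceeds forward).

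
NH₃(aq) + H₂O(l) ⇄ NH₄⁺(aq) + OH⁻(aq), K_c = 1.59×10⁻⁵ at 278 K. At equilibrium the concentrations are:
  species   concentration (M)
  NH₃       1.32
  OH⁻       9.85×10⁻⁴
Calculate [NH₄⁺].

[NH₄⁺] = 0.0213 M

(H₂O is a pure liquid — omitted from K_c.)
At equilibrium, K_c = [NH₄⁺]·[OH⁻] / [NH₃] = 1.59×10⁻⁵.
([NH₄⁺])·(9.85×10⁻⁴) / (1.32) = 1.59×10⁻⁵
[NH₄⁺] = 0.0213 M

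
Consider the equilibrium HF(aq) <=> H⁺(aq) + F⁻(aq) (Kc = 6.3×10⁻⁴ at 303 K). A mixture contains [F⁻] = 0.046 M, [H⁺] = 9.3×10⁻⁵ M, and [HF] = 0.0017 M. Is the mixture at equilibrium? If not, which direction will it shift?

no; Q > K, reaction proceeds in reverse

Qc = [H⁺]·[F⁻] / [HF] = (9.3×10⁻⁵)·(0.046) / (0.0017) = 0.0025
Qc = 0.0025 > Kc = 6.3×10⁻⁴: net reverse reaction.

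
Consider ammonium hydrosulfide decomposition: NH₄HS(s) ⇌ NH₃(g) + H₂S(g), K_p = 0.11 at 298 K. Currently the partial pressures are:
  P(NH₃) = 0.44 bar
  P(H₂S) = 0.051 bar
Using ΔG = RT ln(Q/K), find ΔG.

(NH₄HS is a pure solid — omitted from Q_p.)
Q_p = P(NH₃)·P(H₂S) = (0.44)·(0.051) = 0.0224
ΔG = RT ln(Q_p/K_p) = (8.314 J mol⁻¹ K⁻¹)(298 K) × ln(0.0224/0.11)
   = (2.478 kJ/mol)(-1.591) = -3.94 kJ/mol
ΔG < 0, so the forward reaction is spontaneous (proceeds forward).

ΔG = -3.94 kJ/mol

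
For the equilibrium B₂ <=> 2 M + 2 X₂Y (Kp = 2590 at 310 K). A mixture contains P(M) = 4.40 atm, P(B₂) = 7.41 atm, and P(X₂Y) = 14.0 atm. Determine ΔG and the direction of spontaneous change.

Qp = P(M)²·P(X₂Y)² / P(B₂) = (4.40)²·(14.0)² / (7.41) = 512
ΔG = RT ln(Qp/Kp) = (8.314 J mol⁻¹ K⁻¹)(310 K) × ln(512/2590)
   = (2.577 kJ/mol)(-1.621) = -4.18 kJ/mol
ΔG < 0, so the forward reaction is spontaneous (proceeds forward).

ΔG = -4.18 kJ/mol; the forward reaction is spontaneous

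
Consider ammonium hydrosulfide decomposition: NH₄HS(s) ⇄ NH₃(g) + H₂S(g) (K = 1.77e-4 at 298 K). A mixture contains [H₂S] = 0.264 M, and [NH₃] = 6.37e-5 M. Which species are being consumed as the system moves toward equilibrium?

(NH₄HS is a pure solid — omitted from Q.)
Q = [NH₃]·[H₂S] = (6.37e-5)·(0.264) = 1.68e-5
Q = 1.68e-5 < K = 1.77e-4: net forward reaction.

NH₄HS (reactants)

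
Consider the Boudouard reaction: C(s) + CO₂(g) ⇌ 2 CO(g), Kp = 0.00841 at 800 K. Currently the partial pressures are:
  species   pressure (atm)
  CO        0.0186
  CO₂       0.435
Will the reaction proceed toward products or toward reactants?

(C is a pure solid — omitted from Qp.)
Qp = P(CO)² / P(CO₂) = (0.0186)² / (0.435) = 7.95×10⁻⁴
Qp = 7.95×10⁻⁴ < Kp = 0.00841, so the forward reaction proceeds.

in the forward direction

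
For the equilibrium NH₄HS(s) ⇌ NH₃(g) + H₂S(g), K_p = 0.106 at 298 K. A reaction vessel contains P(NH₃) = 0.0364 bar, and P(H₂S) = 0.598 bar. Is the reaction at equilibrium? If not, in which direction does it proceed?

(NH₄HS is a pure solid — omitted from Q_p.)
Q_p = P(NH₃)·P(H₂S) = (0.0364)·(0.598) = 0.0218
Q_p = 0.0218 < K_p = 0.106, so the forward reaction proceeds.

forward (toward products)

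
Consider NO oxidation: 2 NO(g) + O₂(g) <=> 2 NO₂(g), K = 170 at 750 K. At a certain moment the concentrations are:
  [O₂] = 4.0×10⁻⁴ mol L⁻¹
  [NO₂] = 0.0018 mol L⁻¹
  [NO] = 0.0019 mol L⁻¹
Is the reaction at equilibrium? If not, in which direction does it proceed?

reverse (toward reactants)

Q = [NO₂]² / ([NO]²·[O₂]) = (0.0018)² / ((0.0019)²·(4.0×10⁻⁴)) = 2200
Q = 2200 > K = 170, so the reverse reaction proceeds.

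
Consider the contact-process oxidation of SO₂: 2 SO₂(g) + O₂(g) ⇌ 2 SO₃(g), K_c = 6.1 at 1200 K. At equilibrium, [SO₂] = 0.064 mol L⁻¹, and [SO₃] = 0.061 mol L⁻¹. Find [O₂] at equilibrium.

At equilibrium, K_c = [SO₃]² / ([SO₂]²·[O₂]) = 6.1.
(0.061)² / ((0.064)²·([O₂])) = 6.1
[O₂] = 0.149 = 0.15 mol L⁻¹

[O₂] = 0.15 mol L⁻¹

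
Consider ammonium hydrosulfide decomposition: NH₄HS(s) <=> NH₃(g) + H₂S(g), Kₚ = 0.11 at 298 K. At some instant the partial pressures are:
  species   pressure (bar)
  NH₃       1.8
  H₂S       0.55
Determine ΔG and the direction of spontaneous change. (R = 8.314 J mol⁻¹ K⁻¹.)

ΔG = 5.44 kJ/mol; the forward reaction is non-spontaneous

(NH₄HS is a pure solid — omitted from Qₚ.)
Qₚ = P(NH₃)·P(H₂S) = (1.8)·(0.55) = 0.990
ΔG = RT ln(Qₚ/Kₚ) = (8.314 J mol⁻¹ K⁻¹)(298 K) × ln(0.990/0.11)
   = (2.478 kJ/mol)(2.197) = 5.44 kJ/mol
ΔG > 0, so the forward reaction is non-spontaneous (proceeds in reverse).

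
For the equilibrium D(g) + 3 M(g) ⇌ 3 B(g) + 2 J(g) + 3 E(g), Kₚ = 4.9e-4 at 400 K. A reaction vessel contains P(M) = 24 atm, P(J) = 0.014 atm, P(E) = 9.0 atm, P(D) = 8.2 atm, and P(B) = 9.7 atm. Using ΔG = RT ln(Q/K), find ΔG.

Qₚ = P(B)³·P(J)²·P(E)³ / (P(D)·P(M)³) = (9.7)³·(0.014)²·(9.0)³ / ((8.2)·(24)³) = 0.00115
ΔG = RT ln(Qₚ/Kₚ) = (8.314 J mol⁻¹ K⁻¹)(400 K) × ln(0.00115/4.9e-4)
   = (3.326 kJ/mol)(0.8531) = 2.84 kJ/mol
ΔG > 0, so the forward reaction is non-spontaneous (proceeds in reverse).

ΔG = 2.84 kJ/mol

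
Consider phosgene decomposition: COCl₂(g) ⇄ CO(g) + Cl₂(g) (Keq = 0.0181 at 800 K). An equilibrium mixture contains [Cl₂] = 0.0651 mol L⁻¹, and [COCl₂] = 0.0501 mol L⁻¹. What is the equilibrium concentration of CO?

At equilibrium, Keq = [CO]·[Cl₂] / [COCl₂] = 0.0181.
([CO])·(0.0651) / (0.0501) = 0.0181
[CO] = 0.0139 mol L⁻¹

[CO] = 0.0139 mol L⁻¹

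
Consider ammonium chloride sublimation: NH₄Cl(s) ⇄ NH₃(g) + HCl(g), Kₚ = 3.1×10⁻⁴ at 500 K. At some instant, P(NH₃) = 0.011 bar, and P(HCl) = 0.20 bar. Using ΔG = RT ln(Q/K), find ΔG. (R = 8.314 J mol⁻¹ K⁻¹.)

(NH₄Cl is a pure solid — omitted from Qₚ.)
Qₚ = P(NH₃)·P(HCl) = (0.011)·(0.20) = 0.00220
ΔG = RT ln(Qₚ/Kₚ) = (8.314 J mol⁻¹ K⁻¹)(500 K) × ln(0.00220/3.1×10⁻⁴)
   = (4.157 kJ/mol)(1.960) = 8.15 kJ/mol
ΔG > 0, so the forward reaction is non-spontaneous (proceeds in reverse).

ΔG = 8.15 kJ/mol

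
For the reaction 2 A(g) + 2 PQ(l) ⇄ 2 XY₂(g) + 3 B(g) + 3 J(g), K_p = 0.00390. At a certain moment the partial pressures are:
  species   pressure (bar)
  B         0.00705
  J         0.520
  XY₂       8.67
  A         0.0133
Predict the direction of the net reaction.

(PQ is a pure liquid — omitted from Q_p.)
Q_p = P(XY₂)²·P(B)³·P(J)³ / P(A)² = (8.67)²·(0.00705)³·(0.520)³ / (0.0133)² = 0.0209
Q_p = 0.0209 > K_p = 0.00390, so the reverse reaction proceeds.

toward reactants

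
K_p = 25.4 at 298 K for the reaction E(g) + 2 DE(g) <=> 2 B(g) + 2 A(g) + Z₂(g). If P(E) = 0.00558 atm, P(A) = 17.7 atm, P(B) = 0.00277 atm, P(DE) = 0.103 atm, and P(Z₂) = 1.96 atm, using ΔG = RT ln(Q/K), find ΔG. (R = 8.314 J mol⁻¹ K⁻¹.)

ΔG = 2.83 kJ/mol

Q_p = P(B)²·P(A)²·P(Z₂) / (P(E)·P(DE)²) = (0.00277)²·(17.7)²·(1.96) / ((0.00558)·(0.103)²) = 79.6
ΔG = RT ln(Q_p/K_p) = (8.314 J mol⁻¹ K⁻¹)(298 K) × ln(79.6/25.4)
   = (2.478 kJ/mol)(1.142) = 2.83 kJ/mol
ΔG > 0, so the forward reaction is non-spontaneous (proceeds in reverse).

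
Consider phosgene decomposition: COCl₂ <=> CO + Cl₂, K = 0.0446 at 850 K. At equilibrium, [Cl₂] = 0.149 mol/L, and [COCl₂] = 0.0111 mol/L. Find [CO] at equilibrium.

At equilibrium, K = [CO]·[Cl₂] / [COCl₂] = 0.0446.
([CO])·(0.149) / (0.0111) = 0.0446
[CO] = 0.00332 mol/L

[CO] = 0.00332 mol/L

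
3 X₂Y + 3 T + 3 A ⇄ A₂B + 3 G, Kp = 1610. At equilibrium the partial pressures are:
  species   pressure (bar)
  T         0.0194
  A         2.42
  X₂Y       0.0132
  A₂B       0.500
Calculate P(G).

P(G) = 0.00915 bar

At equilibrium, Kp = P(A₂B)·P(G)³ / (P(X₂Y)³·P(T)³·P(A)³) = 1610.
(0.500)·(P(G))³ / ((0.0132)³·(0.0194)³·(2.42)³) = 1610
P(G)³ = 7.66×10⁻⁷ ⇒ P(G) = 0.00915 bar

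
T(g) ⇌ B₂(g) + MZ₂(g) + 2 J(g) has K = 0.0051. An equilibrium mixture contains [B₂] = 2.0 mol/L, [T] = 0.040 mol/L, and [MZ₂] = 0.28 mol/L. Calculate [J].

[J] = 0.019 mol/L

At equilibrium, K = [B₂]·[MZ₂]·[J]² / [T] = 0.0051.
(2.0)·(0.28)·([J])² / (0.040) = 0.0051
[J]² = 3.64e-4 ⇒ [J] = 0.019 mol/L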